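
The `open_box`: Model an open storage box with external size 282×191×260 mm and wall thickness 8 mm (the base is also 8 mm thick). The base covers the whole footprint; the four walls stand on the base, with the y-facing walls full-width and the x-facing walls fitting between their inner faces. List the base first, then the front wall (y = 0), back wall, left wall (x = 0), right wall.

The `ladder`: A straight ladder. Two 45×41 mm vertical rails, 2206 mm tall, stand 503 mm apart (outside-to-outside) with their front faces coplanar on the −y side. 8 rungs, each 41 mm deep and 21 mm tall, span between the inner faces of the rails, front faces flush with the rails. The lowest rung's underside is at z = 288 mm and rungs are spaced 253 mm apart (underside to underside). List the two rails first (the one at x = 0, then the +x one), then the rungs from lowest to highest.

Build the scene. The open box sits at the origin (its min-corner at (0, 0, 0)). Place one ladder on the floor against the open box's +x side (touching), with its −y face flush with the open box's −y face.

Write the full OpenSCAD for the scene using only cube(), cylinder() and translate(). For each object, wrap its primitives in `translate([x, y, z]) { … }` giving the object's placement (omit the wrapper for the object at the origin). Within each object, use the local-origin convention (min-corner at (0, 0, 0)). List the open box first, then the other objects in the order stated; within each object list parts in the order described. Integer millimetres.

cube([282, 191, 8]);
translate([0, 0, 8]) cube([282, 8, 252]);
translate([0, 183, 8]) cube([282, 8, 252]);
translate([0, 8, 8]) cube([8, 175, 252]);
translate([274, 8, 8]) cube([8, 175, 252]);
translate([282, 0, 0]) {
  cube([45, 41, 2206]);
  translate([458, 0, 0]) cube([45, 41, 2206]);
  translate([45, 0, 288]) cube([413, 41, 21]);
  translate([45, 0, 541]) cube([413, 41, 21]);
  translate([45, 0, 794]) cube([413, 41, 21]);
  translate([45, 0, 1047]) cube([413, 41, 21]);
  translate([45, 0, 1300]) cube([413, 41, 21]);
  translate([45, 0, 1553]) cube([413, 41, 21]);
  translate([45, 0, 1806]) cube([413, 41, 21]);
  translate([45, 0, 2059]) cube([413, 41, 21]);
}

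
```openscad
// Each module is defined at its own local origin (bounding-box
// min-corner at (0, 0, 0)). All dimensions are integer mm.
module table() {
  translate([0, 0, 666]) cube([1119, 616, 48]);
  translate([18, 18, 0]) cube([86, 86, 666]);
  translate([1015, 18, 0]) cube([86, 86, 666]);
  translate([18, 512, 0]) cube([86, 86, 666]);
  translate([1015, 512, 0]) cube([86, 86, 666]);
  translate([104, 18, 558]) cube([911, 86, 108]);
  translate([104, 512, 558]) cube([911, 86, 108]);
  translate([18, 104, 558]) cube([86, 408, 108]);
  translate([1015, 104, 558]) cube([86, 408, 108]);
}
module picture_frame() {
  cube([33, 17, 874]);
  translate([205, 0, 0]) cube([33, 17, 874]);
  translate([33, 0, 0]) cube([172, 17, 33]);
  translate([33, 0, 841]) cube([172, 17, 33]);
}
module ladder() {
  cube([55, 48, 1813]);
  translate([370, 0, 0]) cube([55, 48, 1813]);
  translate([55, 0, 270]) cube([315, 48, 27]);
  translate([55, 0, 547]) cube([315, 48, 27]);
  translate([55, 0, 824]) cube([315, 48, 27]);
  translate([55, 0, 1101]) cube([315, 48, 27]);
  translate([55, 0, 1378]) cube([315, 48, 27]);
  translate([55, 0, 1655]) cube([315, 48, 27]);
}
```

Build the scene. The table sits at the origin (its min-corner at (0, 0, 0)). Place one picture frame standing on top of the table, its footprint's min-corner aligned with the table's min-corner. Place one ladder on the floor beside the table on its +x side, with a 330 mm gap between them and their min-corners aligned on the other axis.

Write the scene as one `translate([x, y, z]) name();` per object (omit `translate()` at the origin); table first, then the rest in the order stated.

table();
translate([0, 0, 714]) picture_frame();
translate([1449, 0, 0]) ladder();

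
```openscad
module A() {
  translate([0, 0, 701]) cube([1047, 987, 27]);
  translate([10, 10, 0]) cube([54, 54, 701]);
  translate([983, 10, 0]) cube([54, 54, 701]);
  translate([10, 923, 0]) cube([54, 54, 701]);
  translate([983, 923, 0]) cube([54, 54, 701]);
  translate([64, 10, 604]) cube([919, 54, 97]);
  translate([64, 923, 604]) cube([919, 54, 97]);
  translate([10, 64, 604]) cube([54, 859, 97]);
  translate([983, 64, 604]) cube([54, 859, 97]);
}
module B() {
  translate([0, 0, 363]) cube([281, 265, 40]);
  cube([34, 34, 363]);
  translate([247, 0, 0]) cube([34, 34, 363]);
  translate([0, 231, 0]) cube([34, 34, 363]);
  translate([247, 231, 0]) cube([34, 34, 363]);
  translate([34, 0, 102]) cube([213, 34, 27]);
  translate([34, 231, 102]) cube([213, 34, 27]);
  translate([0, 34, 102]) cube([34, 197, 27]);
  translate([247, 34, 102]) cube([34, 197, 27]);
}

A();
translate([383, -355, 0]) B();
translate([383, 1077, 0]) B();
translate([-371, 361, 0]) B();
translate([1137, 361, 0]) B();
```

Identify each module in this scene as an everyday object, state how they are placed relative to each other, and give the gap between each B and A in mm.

A is a table. B is a stool. Four stools sit around the table at the −y, +y, −x, +x sides. The gap between each stool and the table is 90 mm.

Each stool's nearest face is 90 mm from the table's bounding box.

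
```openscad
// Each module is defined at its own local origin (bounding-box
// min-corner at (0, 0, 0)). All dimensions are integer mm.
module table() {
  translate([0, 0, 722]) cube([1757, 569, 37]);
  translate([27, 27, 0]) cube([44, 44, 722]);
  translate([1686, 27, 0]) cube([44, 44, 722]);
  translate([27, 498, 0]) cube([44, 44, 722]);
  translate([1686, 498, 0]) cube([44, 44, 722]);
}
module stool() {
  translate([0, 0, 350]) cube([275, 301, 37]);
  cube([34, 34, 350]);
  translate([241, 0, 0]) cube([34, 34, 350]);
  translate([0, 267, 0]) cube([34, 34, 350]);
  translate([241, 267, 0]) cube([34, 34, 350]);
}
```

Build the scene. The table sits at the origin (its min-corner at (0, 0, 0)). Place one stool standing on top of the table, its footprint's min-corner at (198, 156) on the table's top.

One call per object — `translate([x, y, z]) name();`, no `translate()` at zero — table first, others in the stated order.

table();
translate([198, 156, 759]) stool();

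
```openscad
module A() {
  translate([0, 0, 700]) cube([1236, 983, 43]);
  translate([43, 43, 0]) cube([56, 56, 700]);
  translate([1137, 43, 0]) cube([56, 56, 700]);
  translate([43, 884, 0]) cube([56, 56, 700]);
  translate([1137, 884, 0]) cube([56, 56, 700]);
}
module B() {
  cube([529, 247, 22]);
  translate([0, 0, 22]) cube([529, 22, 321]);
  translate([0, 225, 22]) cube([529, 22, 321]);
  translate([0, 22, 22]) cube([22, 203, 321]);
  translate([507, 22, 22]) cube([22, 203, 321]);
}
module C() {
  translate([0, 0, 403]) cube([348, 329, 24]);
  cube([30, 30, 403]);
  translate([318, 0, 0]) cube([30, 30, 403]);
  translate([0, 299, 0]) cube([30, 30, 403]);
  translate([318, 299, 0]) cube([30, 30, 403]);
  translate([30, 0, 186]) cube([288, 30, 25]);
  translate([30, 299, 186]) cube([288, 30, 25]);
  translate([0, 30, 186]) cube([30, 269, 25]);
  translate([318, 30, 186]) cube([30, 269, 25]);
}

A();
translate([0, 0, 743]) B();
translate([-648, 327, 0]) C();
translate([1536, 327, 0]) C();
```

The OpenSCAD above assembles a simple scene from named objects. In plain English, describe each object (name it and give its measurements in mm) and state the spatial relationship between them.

A is a rectangular dining table. The top is 1236×983×43 mm with its upper surface at z = 743 mm. It stands on four 56×56 mm square legs, each inset 43 mm from the nearest pair of top edges, running from the floor to the underside of the top.

B is an open storage box with external size 529×247×343 mm and wall thickness 22 mm (the base is also 22 mm thick). The base covers the whole footprint; the four walls stand on the base, with the y-facing walls full-width and the x-facing walls fitting between their inner faces.

C is a four-legged stool. The seat is a 348×329×24 mm slab whose top surface is at z = 427 mm; four square legs, each 30×30 mm in cross-section, run from the floor (z = 0) to the underside of the seat, each flush with a corner of the seat. Four stretchers, 30 mm wide and 25 mm tall, connect adjacent legs with their undersides at z = 186 mm, each running between the inner faces of the legs it joins and aligned with the legs' outer faces on the other axis.

The open box is on top of the table. Two stools sit around the table at the −x, +x sides.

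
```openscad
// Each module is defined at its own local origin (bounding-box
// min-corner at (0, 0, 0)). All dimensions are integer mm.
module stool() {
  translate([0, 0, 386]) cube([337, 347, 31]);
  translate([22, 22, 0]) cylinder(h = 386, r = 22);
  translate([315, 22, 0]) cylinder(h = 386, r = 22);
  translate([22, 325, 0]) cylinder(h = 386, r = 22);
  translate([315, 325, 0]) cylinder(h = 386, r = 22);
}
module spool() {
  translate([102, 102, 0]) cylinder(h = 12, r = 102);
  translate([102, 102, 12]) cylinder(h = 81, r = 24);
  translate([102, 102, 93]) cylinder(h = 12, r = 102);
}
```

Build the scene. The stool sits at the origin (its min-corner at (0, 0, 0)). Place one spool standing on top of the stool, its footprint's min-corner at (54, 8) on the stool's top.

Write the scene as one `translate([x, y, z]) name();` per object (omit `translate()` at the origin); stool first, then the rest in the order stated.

stool();
translate([54, 8, 417]) spool();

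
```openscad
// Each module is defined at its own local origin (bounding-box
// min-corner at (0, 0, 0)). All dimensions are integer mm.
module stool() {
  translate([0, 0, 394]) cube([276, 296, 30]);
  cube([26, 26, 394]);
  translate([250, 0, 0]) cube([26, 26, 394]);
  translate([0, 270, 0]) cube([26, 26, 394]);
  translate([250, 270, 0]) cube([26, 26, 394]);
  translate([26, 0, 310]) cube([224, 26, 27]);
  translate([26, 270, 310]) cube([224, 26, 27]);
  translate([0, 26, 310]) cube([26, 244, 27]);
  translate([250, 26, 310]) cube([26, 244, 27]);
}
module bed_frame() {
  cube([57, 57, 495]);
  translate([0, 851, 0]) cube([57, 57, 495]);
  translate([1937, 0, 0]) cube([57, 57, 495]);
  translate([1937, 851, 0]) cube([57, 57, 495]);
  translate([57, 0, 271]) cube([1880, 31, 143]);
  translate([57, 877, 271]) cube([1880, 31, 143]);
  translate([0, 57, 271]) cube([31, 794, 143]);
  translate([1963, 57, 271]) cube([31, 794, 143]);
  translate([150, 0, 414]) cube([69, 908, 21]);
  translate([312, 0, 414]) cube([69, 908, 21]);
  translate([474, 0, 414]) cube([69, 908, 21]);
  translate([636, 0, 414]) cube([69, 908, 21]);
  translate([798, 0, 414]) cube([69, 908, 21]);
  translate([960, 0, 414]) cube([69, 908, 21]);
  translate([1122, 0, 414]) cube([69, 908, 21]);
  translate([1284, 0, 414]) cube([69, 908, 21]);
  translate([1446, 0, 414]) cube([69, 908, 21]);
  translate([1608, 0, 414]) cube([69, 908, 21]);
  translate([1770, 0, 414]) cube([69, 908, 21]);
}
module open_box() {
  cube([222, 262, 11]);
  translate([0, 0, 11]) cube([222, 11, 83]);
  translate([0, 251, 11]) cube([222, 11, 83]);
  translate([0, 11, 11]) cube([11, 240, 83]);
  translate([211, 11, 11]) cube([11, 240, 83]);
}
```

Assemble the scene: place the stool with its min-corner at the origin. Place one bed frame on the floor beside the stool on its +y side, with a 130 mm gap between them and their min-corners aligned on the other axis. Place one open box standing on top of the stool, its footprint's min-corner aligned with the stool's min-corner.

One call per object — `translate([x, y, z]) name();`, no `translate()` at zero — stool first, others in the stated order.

stool();
translate([0, 426, 0]) bed_frame();
translate([0, 0, 424]) open_box();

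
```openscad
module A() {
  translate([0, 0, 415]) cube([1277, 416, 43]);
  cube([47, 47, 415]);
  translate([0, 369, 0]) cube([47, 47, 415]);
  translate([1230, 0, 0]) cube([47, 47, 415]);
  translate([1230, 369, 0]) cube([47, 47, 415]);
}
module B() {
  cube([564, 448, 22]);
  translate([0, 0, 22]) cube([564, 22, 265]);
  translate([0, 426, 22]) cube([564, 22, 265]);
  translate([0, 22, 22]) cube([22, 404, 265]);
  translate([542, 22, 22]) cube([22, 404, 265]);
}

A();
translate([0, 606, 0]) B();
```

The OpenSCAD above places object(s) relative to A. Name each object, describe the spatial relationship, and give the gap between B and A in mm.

The open box's nearest face is 190 mm from the bench's +y face.

A is a bench. B is an open box. The open box is on the floor beside the bench on its +y side. The gap between the open box and the bench is 190 mm.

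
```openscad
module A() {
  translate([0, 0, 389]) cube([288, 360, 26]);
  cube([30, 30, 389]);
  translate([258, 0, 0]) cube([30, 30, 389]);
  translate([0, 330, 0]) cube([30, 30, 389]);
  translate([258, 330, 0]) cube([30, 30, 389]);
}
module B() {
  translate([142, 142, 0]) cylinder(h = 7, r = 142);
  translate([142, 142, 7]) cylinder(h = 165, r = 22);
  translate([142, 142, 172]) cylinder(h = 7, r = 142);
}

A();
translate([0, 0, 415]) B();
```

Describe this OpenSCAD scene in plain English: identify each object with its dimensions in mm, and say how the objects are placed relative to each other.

A is a four-legged stool. The seat is 288×360 mm, 26 mm thick, top at z = 415 mm. It stands on four square legs, each 30×30 mm in cross-section, from z = 0 to the seat underside, each flush with a corner of the seat.

B is a spool: two coaxial disc flanges of radius 142 mm and thickness 7 mm, joined by a core cylinder of radius 22 mm and height 165 mm. The lower flange rests on z = 0 and the three cylinders share a vertical axis.

The spool is on top of the stool.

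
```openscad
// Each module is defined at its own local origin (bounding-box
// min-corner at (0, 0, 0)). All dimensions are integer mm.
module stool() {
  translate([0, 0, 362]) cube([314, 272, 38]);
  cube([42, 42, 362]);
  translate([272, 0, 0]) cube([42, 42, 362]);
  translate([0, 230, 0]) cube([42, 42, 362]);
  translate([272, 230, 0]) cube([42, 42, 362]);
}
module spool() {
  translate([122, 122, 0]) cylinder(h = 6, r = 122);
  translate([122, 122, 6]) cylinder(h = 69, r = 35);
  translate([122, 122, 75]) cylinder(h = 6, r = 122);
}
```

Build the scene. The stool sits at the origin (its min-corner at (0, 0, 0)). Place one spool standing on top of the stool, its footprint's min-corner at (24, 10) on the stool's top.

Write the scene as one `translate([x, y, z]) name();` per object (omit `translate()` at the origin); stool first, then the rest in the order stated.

stool();
translate([24, 10, 400]) spool();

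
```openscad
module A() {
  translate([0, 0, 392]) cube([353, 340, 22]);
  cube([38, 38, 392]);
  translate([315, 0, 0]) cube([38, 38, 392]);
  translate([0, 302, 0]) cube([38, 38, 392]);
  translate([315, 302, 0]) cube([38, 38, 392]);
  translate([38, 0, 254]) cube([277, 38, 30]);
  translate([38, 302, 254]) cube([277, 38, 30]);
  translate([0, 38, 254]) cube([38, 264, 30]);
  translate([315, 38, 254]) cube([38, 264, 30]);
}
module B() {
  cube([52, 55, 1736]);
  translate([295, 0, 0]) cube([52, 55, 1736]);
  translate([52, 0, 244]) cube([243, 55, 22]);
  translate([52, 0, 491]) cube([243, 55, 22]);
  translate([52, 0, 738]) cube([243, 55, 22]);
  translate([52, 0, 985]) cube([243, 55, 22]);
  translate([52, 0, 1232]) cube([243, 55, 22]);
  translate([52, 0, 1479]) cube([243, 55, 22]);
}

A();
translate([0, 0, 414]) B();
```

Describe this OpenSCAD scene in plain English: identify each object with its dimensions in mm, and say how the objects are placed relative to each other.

A is a four-legged stool. The seat is 353×340 mm, 22 mm thick, top at z = 414 mm. It stands on four square legs, each 38×38 mm in cross-section, from z = 0 to the seat underside, each flush with a corner of the seat. Four stretchers, 38 mm wide and 30 mm tall, connect adjacent legs with their undersides at z = 254 mm, each running between the inner faces of the legs it joins and aligned with the legs' outer faces on the other axis.

B is a straight ladder. Two 52×55 mm vertical rails, 1736 mm tall, stand 347 mm apart (outside-to-outside) with their front faces coplanar on the −y side. 6 rungs, each 55 mm deep and 22 mm tall, span between the inner faces of the rails, front faces flush with the rails. The lowest rung's underside is at z = 244 mm and rungs are spaced 247 mm apart (underside to underside).

The ladder is on top of the stool.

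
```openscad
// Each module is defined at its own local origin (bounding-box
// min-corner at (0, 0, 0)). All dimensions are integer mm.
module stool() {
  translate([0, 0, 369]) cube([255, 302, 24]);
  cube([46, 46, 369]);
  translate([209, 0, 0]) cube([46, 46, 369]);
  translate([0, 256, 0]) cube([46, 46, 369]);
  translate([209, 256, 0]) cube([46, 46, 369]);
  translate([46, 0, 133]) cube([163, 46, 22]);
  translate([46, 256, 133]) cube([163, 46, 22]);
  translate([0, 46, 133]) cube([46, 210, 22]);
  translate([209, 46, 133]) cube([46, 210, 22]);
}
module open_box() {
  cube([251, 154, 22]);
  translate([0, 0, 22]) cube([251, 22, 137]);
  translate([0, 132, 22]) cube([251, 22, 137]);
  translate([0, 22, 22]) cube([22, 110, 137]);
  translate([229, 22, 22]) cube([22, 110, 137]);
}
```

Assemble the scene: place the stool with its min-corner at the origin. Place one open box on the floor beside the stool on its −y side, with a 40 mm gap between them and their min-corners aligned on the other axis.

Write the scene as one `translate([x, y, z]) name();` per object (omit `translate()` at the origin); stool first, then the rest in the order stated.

stool();
translate([0, -194, 0]) open_box();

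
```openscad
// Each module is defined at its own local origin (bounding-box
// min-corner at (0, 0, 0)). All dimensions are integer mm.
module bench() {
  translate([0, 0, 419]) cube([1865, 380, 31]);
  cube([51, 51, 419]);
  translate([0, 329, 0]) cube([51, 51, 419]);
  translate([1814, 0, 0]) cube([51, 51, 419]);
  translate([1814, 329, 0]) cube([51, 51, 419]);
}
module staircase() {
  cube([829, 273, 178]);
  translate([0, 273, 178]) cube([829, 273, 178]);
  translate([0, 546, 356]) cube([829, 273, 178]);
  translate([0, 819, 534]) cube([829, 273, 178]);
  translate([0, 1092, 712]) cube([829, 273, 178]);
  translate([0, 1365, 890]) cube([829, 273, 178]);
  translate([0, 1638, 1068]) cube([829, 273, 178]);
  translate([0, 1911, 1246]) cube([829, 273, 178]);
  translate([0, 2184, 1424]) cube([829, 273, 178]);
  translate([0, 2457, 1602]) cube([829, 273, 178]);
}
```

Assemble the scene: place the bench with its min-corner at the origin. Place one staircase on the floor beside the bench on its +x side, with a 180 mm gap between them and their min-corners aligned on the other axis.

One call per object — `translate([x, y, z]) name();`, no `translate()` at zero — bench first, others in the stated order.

bench();
translate([2045, 0, 0]) staircase();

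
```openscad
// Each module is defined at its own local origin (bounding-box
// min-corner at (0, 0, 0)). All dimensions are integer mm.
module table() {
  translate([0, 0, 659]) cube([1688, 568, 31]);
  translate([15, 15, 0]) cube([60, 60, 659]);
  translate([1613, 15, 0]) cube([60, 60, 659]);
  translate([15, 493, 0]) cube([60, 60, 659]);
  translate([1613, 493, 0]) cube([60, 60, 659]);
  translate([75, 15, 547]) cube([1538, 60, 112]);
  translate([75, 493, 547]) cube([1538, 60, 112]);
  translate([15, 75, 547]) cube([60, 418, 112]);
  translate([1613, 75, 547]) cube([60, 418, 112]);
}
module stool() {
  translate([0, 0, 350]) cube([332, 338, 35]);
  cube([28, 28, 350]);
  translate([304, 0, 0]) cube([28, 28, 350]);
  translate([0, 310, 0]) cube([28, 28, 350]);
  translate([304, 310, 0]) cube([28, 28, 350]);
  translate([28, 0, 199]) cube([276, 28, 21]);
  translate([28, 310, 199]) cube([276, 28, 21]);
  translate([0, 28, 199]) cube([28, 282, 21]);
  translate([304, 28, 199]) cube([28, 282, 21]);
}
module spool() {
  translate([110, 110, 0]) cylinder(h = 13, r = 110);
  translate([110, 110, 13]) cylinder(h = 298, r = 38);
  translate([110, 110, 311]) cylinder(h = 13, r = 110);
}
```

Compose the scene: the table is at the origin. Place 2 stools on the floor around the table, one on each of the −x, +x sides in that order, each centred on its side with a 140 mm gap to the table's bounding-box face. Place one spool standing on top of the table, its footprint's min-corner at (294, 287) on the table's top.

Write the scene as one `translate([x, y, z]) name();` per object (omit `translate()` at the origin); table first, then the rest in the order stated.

table();
translate([-472, 115, 0]) stool();
translate([1828, 115, 0]) stool();
translate([294, 287, 690]) spool();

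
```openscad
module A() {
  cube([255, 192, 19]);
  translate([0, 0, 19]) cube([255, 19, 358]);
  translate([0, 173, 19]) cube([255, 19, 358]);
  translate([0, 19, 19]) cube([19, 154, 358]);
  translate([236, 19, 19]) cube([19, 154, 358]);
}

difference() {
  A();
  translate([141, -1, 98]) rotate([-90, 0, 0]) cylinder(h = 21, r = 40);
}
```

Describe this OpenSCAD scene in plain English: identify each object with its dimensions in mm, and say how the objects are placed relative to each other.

A is an open-topped rectangular box: outside dimensions 255×192×377 mm, with a uniform wall and base thickness of 19 mm. The base is a full 255×192 slab on the floor; four walls sit on top of the base. The front and back walls (the −y and +y sides) span the full width; the two side walls fit between them.

The open box has a circular hole of radius 40 mm through its front wall, centred at (x = 141, z = 98).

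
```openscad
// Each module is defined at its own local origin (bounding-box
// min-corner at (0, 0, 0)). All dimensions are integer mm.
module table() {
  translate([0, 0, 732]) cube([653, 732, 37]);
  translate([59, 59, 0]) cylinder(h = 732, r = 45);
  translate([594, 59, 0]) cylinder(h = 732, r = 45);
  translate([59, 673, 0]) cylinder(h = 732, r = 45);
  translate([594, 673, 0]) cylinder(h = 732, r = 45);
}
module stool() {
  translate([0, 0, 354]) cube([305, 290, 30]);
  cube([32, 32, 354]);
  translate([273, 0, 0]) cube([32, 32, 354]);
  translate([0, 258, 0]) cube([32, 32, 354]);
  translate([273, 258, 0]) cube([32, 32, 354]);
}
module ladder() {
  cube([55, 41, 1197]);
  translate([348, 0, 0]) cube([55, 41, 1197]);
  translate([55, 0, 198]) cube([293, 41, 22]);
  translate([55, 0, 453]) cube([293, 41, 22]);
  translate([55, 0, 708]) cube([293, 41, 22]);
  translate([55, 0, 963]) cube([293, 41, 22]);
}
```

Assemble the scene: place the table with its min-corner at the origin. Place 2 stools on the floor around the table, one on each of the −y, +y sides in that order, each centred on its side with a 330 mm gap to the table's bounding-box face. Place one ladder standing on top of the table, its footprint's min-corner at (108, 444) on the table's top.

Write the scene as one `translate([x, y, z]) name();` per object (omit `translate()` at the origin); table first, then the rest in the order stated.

table();
translate([174, -620, 0]) stool();
translate([174, 1062, 0]) stool();
translate([108, 444, 769]) ladder();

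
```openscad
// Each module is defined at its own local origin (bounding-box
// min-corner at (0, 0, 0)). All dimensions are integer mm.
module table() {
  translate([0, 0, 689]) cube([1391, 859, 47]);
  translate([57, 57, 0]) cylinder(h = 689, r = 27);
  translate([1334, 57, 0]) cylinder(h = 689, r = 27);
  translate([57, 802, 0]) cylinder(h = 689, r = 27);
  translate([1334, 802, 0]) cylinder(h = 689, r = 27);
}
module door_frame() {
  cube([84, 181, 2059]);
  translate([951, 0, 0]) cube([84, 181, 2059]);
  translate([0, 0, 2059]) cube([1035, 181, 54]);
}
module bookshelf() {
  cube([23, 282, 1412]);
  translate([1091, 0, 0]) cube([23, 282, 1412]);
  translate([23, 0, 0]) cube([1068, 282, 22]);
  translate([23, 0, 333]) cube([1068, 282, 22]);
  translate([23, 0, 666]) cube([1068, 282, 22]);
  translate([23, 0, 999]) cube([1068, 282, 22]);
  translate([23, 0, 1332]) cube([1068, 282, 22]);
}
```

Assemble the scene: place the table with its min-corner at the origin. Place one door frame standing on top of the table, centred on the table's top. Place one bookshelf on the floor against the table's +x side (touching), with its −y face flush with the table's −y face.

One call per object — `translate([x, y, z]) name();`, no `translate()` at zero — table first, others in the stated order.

table();
translate([178, 339, 736]) door_frame();
translate([1391, 0, 0]) bookshelf();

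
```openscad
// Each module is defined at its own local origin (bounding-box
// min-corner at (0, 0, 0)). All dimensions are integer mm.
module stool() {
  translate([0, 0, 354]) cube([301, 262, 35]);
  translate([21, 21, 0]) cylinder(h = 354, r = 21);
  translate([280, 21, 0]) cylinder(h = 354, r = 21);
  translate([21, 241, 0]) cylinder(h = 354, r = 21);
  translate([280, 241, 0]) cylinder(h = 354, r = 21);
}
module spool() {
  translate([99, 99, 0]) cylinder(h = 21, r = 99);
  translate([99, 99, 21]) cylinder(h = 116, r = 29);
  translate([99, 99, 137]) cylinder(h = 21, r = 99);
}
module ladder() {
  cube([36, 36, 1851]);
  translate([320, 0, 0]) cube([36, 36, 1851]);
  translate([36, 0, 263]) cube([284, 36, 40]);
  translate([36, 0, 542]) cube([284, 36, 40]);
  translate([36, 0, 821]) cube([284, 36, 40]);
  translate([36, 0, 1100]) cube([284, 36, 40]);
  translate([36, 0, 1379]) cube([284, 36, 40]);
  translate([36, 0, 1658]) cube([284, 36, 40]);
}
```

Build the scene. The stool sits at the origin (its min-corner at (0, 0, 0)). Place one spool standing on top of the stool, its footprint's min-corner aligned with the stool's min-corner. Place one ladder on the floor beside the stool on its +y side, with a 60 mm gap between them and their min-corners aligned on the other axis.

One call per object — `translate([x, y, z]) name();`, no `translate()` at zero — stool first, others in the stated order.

stool();
translate([0, 0, 389]) spool();
translate([0, 322, 0]) ladder();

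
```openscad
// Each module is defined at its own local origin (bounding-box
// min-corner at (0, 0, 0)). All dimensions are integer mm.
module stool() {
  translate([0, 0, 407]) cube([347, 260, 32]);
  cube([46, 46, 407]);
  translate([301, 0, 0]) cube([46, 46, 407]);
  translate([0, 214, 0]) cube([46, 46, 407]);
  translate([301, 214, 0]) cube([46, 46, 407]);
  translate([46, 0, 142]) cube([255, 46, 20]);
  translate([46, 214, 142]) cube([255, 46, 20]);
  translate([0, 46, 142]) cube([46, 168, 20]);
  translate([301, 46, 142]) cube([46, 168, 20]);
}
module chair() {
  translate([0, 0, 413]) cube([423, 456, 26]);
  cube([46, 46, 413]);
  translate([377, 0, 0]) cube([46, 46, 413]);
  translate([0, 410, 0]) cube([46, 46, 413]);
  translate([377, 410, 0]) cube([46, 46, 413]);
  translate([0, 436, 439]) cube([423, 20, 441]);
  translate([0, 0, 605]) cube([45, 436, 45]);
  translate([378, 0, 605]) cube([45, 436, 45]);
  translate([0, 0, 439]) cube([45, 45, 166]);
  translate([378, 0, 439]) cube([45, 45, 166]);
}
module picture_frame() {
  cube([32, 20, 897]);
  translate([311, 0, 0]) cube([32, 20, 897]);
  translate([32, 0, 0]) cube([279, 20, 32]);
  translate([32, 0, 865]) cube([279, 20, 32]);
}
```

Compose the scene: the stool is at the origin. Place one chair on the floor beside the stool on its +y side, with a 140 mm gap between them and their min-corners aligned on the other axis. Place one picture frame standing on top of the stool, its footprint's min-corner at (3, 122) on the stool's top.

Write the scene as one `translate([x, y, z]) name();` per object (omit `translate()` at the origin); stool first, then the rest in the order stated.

stool();
translate([0, 400, 0]) chair();
translate([3, 122, 439]) picture_frame();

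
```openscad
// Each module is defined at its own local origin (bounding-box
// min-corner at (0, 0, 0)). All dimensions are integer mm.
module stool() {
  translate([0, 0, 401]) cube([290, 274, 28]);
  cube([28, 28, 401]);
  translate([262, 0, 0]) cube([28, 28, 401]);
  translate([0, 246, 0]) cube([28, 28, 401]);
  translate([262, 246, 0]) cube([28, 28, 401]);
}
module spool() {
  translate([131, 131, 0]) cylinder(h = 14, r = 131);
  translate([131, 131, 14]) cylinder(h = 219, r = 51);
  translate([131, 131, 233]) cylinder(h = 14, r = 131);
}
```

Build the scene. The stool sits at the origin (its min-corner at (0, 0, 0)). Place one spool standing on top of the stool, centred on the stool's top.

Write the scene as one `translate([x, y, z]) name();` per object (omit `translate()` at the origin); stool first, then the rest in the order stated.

stool();
translate([14, 6, 429]) spool();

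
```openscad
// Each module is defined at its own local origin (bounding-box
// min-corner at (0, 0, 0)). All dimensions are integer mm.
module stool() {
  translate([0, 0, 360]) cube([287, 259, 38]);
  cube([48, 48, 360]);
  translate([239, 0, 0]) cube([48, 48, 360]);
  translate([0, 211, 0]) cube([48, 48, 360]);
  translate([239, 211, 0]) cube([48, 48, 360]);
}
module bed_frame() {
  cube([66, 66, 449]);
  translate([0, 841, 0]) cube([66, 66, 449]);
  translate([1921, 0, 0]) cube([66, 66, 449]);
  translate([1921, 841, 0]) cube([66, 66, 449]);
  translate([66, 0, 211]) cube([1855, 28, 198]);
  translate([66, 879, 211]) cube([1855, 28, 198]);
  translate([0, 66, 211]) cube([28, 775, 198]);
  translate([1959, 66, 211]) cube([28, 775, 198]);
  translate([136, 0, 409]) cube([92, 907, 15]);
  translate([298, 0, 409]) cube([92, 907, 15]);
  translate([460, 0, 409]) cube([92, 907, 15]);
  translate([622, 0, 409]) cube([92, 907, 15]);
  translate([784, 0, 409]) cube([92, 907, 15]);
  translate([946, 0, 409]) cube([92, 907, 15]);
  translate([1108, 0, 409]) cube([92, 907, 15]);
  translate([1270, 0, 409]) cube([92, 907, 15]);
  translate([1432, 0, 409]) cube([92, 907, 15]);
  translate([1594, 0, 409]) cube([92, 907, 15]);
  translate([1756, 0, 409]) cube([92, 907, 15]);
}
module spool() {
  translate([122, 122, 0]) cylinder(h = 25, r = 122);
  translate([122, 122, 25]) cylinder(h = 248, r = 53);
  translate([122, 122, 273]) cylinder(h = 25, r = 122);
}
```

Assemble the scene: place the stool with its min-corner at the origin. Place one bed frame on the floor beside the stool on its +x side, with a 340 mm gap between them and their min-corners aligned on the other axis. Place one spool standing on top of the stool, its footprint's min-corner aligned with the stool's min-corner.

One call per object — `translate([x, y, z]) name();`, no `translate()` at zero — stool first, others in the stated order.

stool();
translate([627, 0, 0]) bed_frame();
translate([0, 0, 398]) spool();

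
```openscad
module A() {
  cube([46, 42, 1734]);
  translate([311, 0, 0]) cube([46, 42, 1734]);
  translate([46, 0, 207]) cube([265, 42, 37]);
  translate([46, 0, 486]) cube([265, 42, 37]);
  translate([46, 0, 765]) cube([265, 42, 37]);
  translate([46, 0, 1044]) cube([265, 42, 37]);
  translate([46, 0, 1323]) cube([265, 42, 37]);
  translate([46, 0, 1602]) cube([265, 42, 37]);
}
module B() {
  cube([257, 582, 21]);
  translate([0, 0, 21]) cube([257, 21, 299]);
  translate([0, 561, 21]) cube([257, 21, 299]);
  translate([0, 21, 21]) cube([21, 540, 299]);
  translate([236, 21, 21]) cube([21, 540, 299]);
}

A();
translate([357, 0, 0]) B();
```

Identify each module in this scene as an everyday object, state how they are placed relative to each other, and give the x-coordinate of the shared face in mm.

The ladder's +x face and the open box's −x face are both at x = 357 mm.

A is a ladder. B is an open box. The open box is against the ladder's +x side, with their −y faces flush. The x-coordinate of the shared face is 357 mm.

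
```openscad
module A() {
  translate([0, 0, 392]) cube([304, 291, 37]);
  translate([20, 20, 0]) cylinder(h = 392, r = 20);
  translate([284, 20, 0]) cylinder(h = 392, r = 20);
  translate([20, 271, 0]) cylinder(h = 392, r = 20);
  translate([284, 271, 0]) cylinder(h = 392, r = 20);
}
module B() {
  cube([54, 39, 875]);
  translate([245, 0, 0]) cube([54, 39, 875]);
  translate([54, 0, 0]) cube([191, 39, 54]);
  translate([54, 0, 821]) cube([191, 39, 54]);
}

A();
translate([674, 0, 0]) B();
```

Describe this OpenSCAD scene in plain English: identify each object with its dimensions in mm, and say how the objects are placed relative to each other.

A is a simple wooden stool: a rectangular seat 304 mm (x) by 291 mm (y), 37 mm thick, top face at z = 429 mm, on four round legs, each 40 mm in diameter. The legs rest on z = 0, each leg's axis is inset half a diameter from the nearest pair of seat edges (so the leg's bounding box is flush with the corner).

B is a picture frame with a 191×767 mm rectangular opening (x by z) and a uniform 54 mm border on every side. Frame depth is 39 mm along y. It is built from two vertical stiles running the full outside height and two horizontal rails spanning the gap between the stiles.

The picture frame is on the floor beside the stool on its +x side.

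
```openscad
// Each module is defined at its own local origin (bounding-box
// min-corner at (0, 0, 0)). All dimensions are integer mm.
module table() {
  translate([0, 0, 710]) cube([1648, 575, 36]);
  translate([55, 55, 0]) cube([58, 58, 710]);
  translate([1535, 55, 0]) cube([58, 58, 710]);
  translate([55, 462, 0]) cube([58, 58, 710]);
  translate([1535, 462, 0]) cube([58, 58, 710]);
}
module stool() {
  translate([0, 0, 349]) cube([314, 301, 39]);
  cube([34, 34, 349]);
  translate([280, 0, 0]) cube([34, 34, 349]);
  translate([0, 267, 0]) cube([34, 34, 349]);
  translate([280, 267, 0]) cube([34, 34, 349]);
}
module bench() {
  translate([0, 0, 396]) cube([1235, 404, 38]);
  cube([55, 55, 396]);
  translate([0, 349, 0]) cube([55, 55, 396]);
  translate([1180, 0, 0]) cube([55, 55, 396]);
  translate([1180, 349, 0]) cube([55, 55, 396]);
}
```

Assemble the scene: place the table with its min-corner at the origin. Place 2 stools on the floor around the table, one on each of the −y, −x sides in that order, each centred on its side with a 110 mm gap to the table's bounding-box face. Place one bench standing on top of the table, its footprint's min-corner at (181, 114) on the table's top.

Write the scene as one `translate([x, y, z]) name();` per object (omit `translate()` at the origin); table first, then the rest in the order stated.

table();
translate([667, -411, 0]) stool();
translate([-424, 137, 0]) stool();
translate([181, 114, 746]) bench();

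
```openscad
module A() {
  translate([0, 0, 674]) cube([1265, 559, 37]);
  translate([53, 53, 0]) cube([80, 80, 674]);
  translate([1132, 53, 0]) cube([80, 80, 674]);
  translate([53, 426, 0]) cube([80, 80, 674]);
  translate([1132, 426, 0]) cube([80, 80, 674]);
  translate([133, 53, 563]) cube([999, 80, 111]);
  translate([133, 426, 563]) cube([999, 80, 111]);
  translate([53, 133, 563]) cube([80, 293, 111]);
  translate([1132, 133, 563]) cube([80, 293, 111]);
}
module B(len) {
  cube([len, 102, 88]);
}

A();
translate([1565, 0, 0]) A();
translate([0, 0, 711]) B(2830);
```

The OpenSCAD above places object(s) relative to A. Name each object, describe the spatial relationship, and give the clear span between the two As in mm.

Second table starts at x = 1565; first ends at x = 1265; clear span = 1565 − 1265 = 300 mm.

A is a table. B is a beam. A beam spans the tops of two tables. The clear span between the two tables is 300 mm.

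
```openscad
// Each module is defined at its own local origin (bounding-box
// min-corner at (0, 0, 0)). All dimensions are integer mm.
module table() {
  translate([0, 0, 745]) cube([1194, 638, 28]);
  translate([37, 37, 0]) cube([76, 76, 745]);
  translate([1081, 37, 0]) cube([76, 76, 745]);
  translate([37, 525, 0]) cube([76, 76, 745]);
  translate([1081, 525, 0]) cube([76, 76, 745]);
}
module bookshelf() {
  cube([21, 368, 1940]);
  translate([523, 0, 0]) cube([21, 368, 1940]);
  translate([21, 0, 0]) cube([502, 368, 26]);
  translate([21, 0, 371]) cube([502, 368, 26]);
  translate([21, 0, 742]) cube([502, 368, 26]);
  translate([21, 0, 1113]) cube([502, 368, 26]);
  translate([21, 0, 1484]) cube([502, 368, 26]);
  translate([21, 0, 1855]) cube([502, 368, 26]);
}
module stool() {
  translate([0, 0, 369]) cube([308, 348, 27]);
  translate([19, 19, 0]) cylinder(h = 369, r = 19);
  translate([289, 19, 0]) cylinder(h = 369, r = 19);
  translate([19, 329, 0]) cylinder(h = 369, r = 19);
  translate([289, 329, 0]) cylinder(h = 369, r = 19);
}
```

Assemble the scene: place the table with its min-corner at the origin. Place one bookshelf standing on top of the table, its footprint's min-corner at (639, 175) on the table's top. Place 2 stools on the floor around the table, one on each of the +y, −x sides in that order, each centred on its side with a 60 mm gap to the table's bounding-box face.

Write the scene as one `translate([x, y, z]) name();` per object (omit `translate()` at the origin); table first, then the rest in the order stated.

table();
translate([639, 175, 773]) bookshelf();
translate([443, 698, 0]) stool();
translate([-368, 145, 0]) stool();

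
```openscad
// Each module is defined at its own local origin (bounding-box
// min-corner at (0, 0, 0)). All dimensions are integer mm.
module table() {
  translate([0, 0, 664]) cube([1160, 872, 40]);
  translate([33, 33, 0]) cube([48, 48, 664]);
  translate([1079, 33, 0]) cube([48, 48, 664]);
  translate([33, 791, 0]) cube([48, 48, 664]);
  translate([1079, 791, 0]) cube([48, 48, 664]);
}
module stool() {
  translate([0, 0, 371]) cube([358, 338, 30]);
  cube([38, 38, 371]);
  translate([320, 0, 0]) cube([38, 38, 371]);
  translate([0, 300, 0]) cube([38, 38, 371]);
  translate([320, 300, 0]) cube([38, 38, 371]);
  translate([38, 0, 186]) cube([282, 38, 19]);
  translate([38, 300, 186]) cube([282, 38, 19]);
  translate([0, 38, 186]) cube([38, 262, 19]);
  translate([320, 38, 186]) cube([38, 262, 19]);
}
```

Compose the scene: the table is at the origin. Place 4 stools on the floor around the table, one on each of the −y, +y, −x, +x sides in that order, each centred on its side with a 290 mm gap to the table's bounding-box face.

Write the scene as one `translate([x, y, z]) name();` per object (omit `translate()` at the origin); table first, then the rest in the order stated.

table();
translate([401, -628, 0]) stool();
translate([401, 1162, 0]) stool();
translate([-648, 267, 0]) stool();
translate([1450, 267, 0]) stool();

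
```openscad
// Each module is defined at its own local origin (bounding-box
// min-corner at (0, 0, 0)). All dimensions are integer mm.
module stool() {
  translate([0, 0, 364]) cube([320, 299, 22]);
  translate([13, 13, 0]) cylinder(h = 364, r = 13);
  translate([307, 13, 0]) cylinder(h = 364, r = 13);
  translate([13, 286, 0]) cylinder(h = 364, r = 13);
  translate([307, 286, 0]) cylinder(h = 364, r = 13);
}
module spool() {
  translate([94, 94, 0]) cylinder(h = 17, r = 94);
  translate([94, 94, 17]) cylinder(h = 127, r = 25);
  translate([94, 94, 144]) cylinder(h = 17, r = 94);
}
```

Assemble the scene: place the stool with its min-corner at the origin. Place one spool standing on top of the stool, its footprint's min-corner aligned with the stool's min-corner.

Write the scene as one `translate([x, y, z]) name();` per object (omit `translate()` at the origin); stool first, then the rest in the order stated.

stool();
translate([0, 0, 386]) spool();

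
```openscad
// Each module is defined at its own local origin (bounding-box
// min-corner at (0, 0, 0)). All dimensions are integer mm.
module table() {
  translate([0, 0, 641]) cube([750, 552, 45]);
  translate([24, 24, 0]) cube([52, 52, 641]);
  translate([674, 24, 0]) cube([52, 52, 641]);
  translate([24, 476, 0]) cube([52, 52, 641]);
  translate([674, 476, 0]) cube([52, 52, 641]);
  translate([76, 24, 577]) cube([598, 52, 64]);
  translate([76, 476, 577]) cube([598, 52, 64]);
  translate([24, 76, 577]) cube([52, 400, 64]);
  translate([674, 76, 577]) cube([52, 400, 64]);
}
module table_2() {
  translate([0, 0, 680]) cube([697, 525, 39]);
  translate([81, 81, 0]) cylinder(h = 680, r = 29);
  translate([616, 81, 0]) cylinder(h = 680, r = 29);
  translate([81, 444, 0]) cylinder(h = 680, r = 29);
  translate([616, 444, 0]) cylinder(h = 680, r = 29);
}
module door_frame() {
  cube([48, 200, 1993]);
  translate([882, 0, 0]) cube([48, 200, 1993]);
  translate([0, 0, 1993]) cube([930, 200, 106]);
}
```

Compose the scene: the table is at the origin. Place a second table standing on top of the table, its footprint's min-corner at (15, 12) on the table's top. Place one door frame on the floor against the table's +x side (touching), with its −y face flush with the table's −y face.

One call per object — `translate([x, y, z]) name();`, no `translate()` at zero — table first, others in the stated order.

table();
translate([15, 12, 686]) table_2();
translate([750, 0, 0]) door_frame();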